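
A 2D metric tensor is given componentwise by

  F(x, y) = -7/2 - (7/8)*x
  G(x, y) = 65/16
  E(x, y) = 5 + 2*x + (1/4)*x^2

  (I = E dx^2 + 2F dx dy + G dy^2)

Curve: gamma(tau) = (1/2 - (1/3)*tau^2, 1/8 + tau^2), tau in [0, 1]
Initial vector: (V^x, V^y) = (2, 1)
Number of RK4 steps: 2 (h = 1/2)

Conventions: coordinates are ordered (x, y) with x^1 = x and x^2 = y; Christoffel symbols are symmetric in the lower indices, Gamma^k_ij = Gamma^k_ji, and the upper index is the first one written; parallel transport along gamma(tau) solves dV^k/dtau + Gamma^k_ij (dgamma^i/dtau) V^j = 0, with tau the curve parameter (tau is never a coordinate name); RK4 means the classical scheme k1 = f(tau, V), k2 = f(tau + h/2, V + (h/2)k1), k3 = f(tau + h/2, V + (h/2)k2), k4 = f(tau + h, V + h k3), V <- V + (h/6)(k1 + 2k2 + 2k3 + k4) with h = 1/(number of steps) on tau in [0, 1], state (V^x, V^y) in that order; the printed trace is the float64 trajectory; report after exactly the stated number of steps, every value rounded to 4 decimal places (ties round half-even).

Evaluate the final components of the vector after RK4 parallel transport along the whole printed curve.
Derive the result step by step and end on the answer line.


gamma'(tau) = (-(2/3)*tau, 2*tau); f(tau, V)^k = -Gamma^k_ij(gamma(tau)) gamma'^i(tau) V^j; h = 1/2; intermediate values shown to 6 dp
curve data and Christoffel symbols at the stage parameters:
  tau = 0.000000: gamma = (0.500000, 0.125000), gamma' = (0.000000, 0.000000); Gamma_xxx = 0.123288, Gamma_xxy = 0.000000, Gamma_xyy = 0.000000, Gamma_yxx = -0.095890, Gamma_yxy = 0.000000, Gamma_yyy = 0.000000
  tau = 0.250000: gamma = (0.479167, 0.187500), gamma' = (-0.166667, 0.500000); Gamma_xxx = 0.123349, Gamma_xxy = 0.000000, Gamma_xyy = 0.000000, Gamma_yxx = -0.096384, Gamma_yxy = 0.000000, Gamma_yyy = 0.000000
  tau = 0.500000: gamma = (0.416667, 0.375000), gamma' = (-0.333333, 1.000000); Gamma_xxx = 0.123519, Gamma_xxy = 0.000000, Gamma_xyy = 0.000000, Gamma_yxx = -0.097883, Gamma_yxy = 0.000000, Gamma_yyy = 0.000000
  tau = 0.750000: gamma = (0.312500, 0.687500), gamma' = (-0.500000, 1.500000); Gamma_xxx = 0.123753, Gamma_xxy = 0.000000, Gamma_xyy = 0.000000, Gamma_yxx = -0.100437, Gamma_yxy = 0.000000, Gamma_yyy = 0.000000
  tau = 1.000000: gamma = (0.166667, 1.125000), gamma' = (-0.666667, 2.000000); Gamma_xxx = 0.123967, Gamma_xxy = 0.000000, Gamma_xyy = 0.000000, Gamma_yxx = -0.104132, Gamma_yxy = 0.000000, Gamma_yyy = 0.000000
step 0: V^x = 2.0000, V^y = 1.0000
step 1: k1 = (0.000000, 0.000000), k2 = (0.041116, -0.032128), k3 = (0.041328, -0.032293), k4 = (0.083197, -0.065930); V <- V + (h/6)(k1 + 2k2 + 2k3 + k4): V^x = 2.0207, V^y = 0.9838
step 2: k1 = (0.083197, -0.065930), k2 = (0.126319, -0.102520), k3 = (0.126986, -0.103061), k4 = (0.172245, -0.144686); V <- V + (h/6)(k1 + 2k2 + 2k3 + k4): V^x = 2.0842, V^y = 0.9320

Answer: V^x = 2.0842, V^y = 0.9320


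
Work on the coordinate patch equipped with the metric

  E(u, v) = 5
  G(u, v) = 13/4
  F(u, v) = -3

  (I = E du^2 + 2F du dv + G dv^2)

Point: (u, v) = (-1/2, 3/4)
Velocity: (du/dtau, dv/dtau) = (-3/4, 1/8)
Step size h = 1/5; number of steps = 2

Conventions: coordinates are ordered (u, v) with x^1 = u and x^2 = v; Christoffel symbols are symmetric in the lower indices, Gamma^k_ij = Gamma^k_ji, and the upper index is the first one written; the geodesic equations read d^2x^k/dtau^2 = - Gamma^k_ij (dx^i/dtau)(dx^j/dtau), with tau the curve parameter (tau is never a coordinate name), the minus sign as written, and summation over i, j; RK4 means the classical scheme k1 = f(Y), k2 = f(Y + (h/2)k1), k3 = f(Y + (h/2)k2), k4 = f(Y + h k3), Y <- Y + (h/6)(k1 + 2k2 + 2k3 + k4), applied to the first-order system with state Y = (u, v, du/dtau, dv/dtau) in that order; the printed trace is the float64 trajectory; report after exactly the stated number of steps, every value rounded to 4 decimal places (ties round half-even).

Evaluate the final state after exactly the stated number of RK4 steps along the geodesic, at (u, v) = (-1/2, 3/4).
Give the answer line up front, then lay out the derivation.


Answer: u = -0.8000, v = 0.8000, du/dtau = -0.7500, dv/dtau = 0.1250

f(Y) = (du/dtau, dv/dtau, -Gamma^u_ij Y'^i Y'^j, -Gamma^v_ij Y'^i Y'^j) with the Gammas evaluated at the stage position; h = 0.200000; intermediate values shown to 6 dp
step 0: u = -0.5000, v = 0.7500, du/dtau = -0.7500, dv/dtau = 0.1250
step 1:
  k1: at (u, v) = (-0.500000, 0.750000), (du/dtau, dv/dtau) = (-0.750000, 0.125000); Gamma_uuu = 0.000000, Gamma_uuv = 0.000000, Gamma_uvv = 0.000000, Gamma_vuu = 0.000000, Gamma_vuv = 0.000000, Gamma_vvv = 0.000000; k1 = (-0.750000, 0.125000, 0.000000, 0.000000)
  k2: at (u, v) = (-0.575000, 0.762500), (du/dtau, dv/dtau) = (-0.750000, 0.125000); Gamma_uuu = 0.000000, Gamma_uuv = 0.000000, Gamma_uvv = 0.000000, Gamma_vuu = 0.000000, Gamma_vuv = 0.000000, Gamma_vvv = 0.000000; k2 = (-0.750000, 0.125000, 0.000000, 0.000000)
  k3: at (u, v) = (-0.575000, 0.762500), (du/dtau, dv/dtau) = (-0.750000, 0.125000); Gamma_uuu = 0.000000, Gamma_uuv = 0.000000, Gamma_uvv = 0.000000, Gamma_vuu = 0.000000, Gamma_vuv = 0.000000, Gamma_vvv = 0.000000; k3 = (-0.750000, 0.125000, 0.000000, 0.000000)
  k4: at (u, v) = (-0.650000, 0.775000), (du/dtau, dv/dtau) = (-0.750000, 0.125000); Gamma_uuu = 0.000000, Gamma_uuv = 0.000000, Gamma_uvv = 0.000000, Gamma_vuu = 0.000000, Gamma_vuv = 0.000000, Gamma_vvv = 0.000000; k4 = (-0.750000, 0.125000, 0.000000, 0.000000)
  Y <- Y + (h/6)(k1 + 2k2 + 2k3 + k4): u = -0.6500, v = 0.7750, du/dtau = -0.7500, dv/dtau = 0.1250
step 2:
  k1: at (u, v) = (-0.650000, 0.775000), (du/dtau, dv/dtau) = (-0.750000, 0.125000); Gamma_uuu = 0.000000, Gamma_uuv = 0.000000, Gamma_uvv = 0.000000, Gamma_vuu = 0.000000, Gamma_vuv = 0.000000, Gamma_vvv = 0.000000; k1 = (-0.750000, 0.125000, 0.000000, 0.000000)
  k2: at (u, v) = (-0.725000, 0.787500), (du/dtau, dv/dtau) = (-0.750000, 0.125000); Gamma_uuu = 0.000000, Gamma_uuv = 0.000000, Gamma_uvv = 0.000000, Gamma_vuu = 0.000000, Gamma_vuv = 0.000000, Gamma_vvv = 0.000000; k2 = (-0.750000, 0.125000, 0.000000, 0.000000)
  k3: at (u, v) = (-0.725000, 0.787500), (du/dtau, dv/dtau) = (-0.750000, 0.125000); Gamma_uuu = 0.000000, Gamma_uuv = 0.000000, Gamma_uvv = 0.000000, Gamma_vuu = 0.000000, Gamma_vuv = 0.000000, Gamma_vvv = 0.000000; k3 = (-0.750000, 0.125000, 0.000000, 0.000000)
  k4: at (u, v) = (-0.800000, 0.800000), (du/dtau, dv/dtau) = (-0.750000, 0.125000); Gamma_uuu = 0.000000, Gamma_uuv = 0.000000, Gamma_uvv = 0.000000, Gamma_vuu = 0.000000, Gamma_vuv = 0.000000, Gamma_vvv = 0.000000; k4 = (-0.750000, 0.125000, 0.000000, 0.000000)
  Y <- Y + (h/6)(k1 + 2k2 + 2k3 + k4): u = -0.8000, v = 0.8000, du/dtau = -0.7500, dv/dtau = 0.1250


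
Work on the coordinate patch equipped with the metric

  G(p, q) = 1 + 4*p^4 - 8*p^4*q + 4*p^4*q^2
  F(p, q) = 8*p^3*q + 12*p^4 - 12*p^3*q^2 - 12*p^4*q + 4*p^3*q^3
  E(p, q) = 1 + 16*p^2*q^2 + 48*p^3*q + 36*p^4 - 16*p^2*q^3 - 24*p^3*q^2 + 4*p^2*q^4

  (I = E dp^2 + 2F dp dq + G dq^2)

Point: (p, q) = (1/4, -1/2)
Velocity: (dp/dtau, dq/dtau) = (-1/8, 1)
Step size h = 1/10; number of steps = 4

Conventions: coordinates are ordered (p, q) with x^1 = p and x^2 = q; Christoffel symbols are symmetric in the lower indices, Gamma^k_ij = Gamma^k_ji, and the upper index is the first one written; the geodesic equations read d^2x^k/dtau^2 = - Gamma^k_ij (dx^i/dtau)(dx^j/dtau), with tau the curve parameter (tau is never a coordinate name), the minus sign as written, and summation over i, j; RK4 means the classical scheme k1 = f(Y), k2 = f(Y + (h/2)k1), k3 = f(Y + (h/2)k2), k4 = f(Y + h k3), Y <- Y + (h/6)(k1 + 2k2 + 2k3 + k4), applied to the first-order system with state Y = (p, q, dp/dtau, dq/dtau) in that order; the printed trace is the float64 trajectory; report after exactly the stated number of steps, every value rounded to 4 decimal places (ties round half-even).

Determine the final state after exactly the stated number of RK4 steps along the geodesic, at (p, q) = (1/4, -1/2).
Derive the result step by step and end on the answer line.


f(Y) = (dp/dtau, dq/dtau, -Gamma^p_ij Y'^i Y'^j, -Gamma^q_ij Y'^i Y'^j) with the Gammas evaluated at the stage position; h = 0.100000; intermediate values shown to 6 dp
step 0: p = 0.2500, q = -0.5000, dp/dtau = -0.1250, dq/dtau = 1.0000
step 1:
  k1: at (p, q) = (0.250000, -0.500000), (dp/dtau, dq/dtau) = (-0.125000, 1.000000); Gamma_ppp = -0.113879, Gamma_ppq = -0.341637, Gamma_pqq = 0.028470, Gamma_qpp = 0.085409, Gamma_qpq = 0.256228, Gamma_qqq = -0.021352; k1 = (-0.125000, 1.000000, -0.112100, 0.084075)
  k2: at (p, q) = (0.243750, -0.450000), (dp/dtau, dq/dtau) = (-0.130605, 1.004204); Gamma_ppp = -0.122650, Gamma_ppq = -0.240829, Gamma_pqq = 0.020242, Gamma_qpp = 0.116765, Gamma_qpq = 0.229274, Gamma_qqq = -0.019271; k2 = (-0.130605, 1.004204, -0.081492, 0.077582)
  k3: at (p, q) = (0.243470, -0.449790), (dp/dtau, dq/dtau) = (-0.129075, 1.003879); Gamma_ppp = -0.122241, Gamma_ppq = -0.240431, Gamma_pqq = 0.020188, Gamma_qpp = 0.116153, Gamma_qpq = 0.228456, Gamma_qqq = -0.019183; k3 = (-0.129075, 1.003879, -0.080616, 0.076601)
  k4: at (p, q) = (0.237093, -0.399612), (dp/dtau, dq/dtau) = (-0.133062, 1.007660); Gamma_ppp = -0.104845, Gamma_ppq = -0.150079, Gamma_pqq = 0.012712, Gamma_qpp = 0.140494, Gamma_qpq = 0.201109, Gamma_qqq = -0.017034; k4 = (-0.133062, 1.007660, -0.051296, 0.068738)
  Y <- Y + (h/6)(k1 + 2k2 + 2k3 + k4): p = 0.2370, q = -0.3996, dp/dtau = -0.1331, dq/dtau = 1.0077
step 2:
  k1: at (p, q) = (0.237043, -0.399603), (dp/dtau, dq/dtau) = (-0.133127, 1.007686); Gamma_ppp = -0.104815, Gamma_ppq = -0.150092, Gamma_pqq = 0.012710, Gamma_qpp = 0.140354, Gamma_qpq = 0.200983, Gamma_qqq = -0.017020; k1 = (-0.133127, 1.007686, -0.051318, 0.068719)
  k2: at (p, q) = (0.230387, -0.349219), (dp/dtau, dq/dtau) = (-0.135693, 1.011122); Gamma_ppp = -0.065349, Gamma_ppq = -0.072298, Gamma_pqq = 0.006173, Gamma_qpp = 0.157186, Gamma_qpq = 0.173901, Gamma_qqq = -0.014847; k2 = (-0.135693, 1.011122, -0.024946, 0.060004)
  k3: at (p, q) = (0.230258, -0.349047), (dp/dtau, dq/dtau) = (-0.134374, 1.010687); Gamma_ppp = -0.065241, Gamma_ppq = -0.072169, Gamma_pqq = 0.006159, Gamma_qpp = 0.156914, Gamma_qpq = 0.173576, Gamma_qqq = -0.014813; k3 = (-0.134374, 1.010687, -0.024716, 0.059445)
  k4: at (p, q) = (0.223606, -0.298534), (dp/dtau, dq/dtau) = (-0.135598, 1.013631); Gamma_ppp = -0.008863, Gamma_ppq = -0.007853, Gamma_pqq = 0.000676, Gamma_qpp = 0.167391, Gamma_qpq = 0.148307, Gamma_qqq = -0.012769; k4 = (-0.135598, 1.013631, -0.002690, 0.050811)
  Y <- Y + (h/6)(k1 + 2k2 + 2k3 + k4): p = 0.2236, q = -0.2985, dp/dtau = -0.1357, dq/dtau = 1.0137
step 3:
  k1: at (p, q) = (0.223562, -0.298521), (dp/dtau, dq/dtau) = (-0.135682, 1.013660); Gamma_ppp = -0.008914, Gamma_ppq = -0.007899, Gamma_pqq = 0.000680, Gamma_qpp = 0.167268, Gamma_qpq = 0.148219, Gamma_qqq = -0.012759; k1 = (-0.135682, 1.013660, -0.002707, 0.050802)
  k2: at (p, q) = (0.216778, -0.247838), (dp/dtau, dq/dtau) = (-0.135818, 1.016200); Gamma_ppp = 0.059203, Gamma_ppq = 0.043075, Gamma_pqq = -0.003742, Gamma_qpp = 0.171766, Gamma_qpq = 0.124974, Gamma_qqq = -0.010855; k2 = (-0.135818, 1.016200, 0.014662, 0.042539)
  k3: at (p, q) = (0.216771, -0.247711), (dp/dtau, dq/dtau) = (-0.134949, 1.015787); Gamma_ppp = 0.059411, Gamma_ppq = 0.043205, Gamma_pqq = -0.003753, Gamma_qpp = 0.171800, Gamma_qpq = 0.124936, Gamma_qqq = -0.010853; k3 = (-0.134949, 1.015787, 0.014636, 0.042322)
  k4: at (p, q) = (0.210067, -0.196942), (dp/dtau, dq/dtau) = (-0.134219, 1.017892); Gamma_ppp = 0.134951, Gamma_ppq = 0.081987, Gamma_pqq = -0.007195, Gamma_qpp = 0.171779, Gamma_qpq = 0.104362, Gamma_qqq = -0.009158; k4 = (-0.134219, 1.017892, 0.027425, 0.034910)
  Y <- Y + (h/6)(k1 + 2k2 + 2k3 + k4): p = 0.2100, q = -0.1969, dp/dtau = -0.1343, dq/dtau = 1.0179
step 4:
  k1: at (p, q) = (0.210038, -0.196929), (dp/dtau, dq/dtau) = (-0.134294, 1.017917); Gamma_ppp = 0.134873, Gamma_ppq = 0.081942, Gamma_pqq = -0.007190, Gamma_qpp = 0.171703, Gamma_qpq = 0.104318, Gamma_qqq = -0.009153; k1 = (-0.134294, 1.017917, 0.027420, 0.034908)
  k2: at (p, q) = (0.203323, -0.146033), (dp/dtau, dq/dtau) = (-0.132923, 1.019663); Gamma_ppp = 0.213640, Gamma_ppq = 0.109826, Gamma_pqq = -0.009742, Gamma_qpp = 0.167852, Gamma_qpq = 0.086288, Gamma_qqq = -0.007654; k2 = (-0.132923, 1.019663, 0.036125, 0.028383)
  k3: at (p, q) = (0.203392, -0.145945), (dp/dtau, dq/dtau) = (-0.132488, 1.019336); Gamma_ppp = 0.214136, Gamma_ppq = 0.110035, Gamma_pqq = -0.009765, Gamma_qpp = 0.168055, Gamma_qpq = 0.086357, Gamma_qqq = -0.007664; k3 = (-0.132488, 1.019336, 0.036108, 0.028338)
  k4: at (p, q) = (0.196789, -0.094995), (dp/dtau, dq/dtau) = (-0.130683, 1.020751); Gamma_ppp = 0.293357, Gamma_ppq = 0.128781, Gamma_pqq = -0.011572, Gamma_qpp = 0.161525, Gamma_qpq = 0.070908, Gamma_qqq = -0.006372; k4 = (-0.130683, 1.020751, 0.041405, 0.022798)
  Y <- Y + (h/6)(k1 + 2k2 + 2k3 + k4): p = 0.1968, q = -0.0950, dp/dtau = -0.1307, dq/dtau = 1.0208

Answer: p = 0.1968, q = -0.0950, dp/dtau = -0.1307, dq/dtau = 1.0208


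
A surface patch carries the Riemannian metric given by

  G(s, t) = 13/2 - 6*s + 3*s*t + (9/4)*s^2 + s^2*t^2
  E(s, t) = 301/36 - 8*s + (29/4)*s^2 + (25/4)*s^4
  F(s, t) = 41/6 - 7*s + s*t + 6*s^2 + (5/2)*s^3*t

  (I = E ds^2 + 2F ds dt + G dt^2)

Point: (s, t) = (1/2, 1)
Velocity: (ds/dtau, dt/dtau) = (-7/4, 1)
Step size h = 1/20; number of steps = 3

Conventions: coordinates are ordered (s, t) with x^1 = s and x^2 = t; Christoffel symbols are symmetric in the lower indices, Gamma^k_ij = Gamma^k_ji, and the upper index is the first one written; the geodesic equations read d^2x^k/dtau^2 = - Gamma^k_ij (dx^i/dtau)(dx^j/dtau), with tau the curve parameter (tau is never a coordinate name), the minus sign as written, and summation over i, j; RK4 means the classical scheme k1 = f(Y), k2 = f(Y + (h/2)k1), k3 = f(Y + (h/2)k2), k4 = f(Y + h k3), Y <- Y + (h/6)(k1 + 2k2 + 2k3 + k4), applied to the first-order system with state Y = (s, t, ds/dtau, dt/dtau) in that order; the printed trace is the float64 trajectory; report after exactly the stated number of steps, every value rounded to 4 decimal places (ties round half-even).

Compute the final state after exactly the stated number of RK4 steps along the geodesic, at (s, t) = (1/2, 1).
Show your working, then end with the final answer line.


f(Y) = (ds/dtau, dt/dtau, -Gamma^s_ij Y'^i Y'^j, -Gamma^t_ij Y'^i Y'^j) with the Gammas evaluated at the stage position; h = 0.050000; intermediate values shown to 6 dp
step 0: s = 0.5000, t = 1.0000, ds/dtau = -1.7500, dt/dtau = 1.0000
step 1:
  k1: at (s, t) = (0.500000, 1.000000), (ds/dtau, dt/dtau) = (-1.750000, 1.000000); Gamma_sss = -0.586635, Gamma_sst = -0.112392, Gamma_stt = -0.262731, Gamma_tss = 0.892395, Gamma_tst = 0.130674, Gamma_ttt = 0.427241; k1 = (-1.750000, 1.000000, 1.665931, -2.702840)
  k2: at (s, t) = (0.456250, 1.025000), (ds/dtau, dt/dtau) = (-1.708352, 0.932429); Gamma_sss = -0.492007, Gamma_sst = -0.036641, Gamma_stt = -0.184083, Gamma_tss = 0.658740, Gamma_tst = 0.042475, Gamma_ttt = 0.329521; k2 = (-1.708352, 0.932429, 1.479221, -2.073687)
  k3: at (s, t) = (0.457291, 1.023311), (ds/dtau, dt/dtau) = (-1.713019, 0.948158); Gamma_sss = -0.492389, Gamma_sst = -0.036137, Gamma_stt = -0.183612, Gamma_tss = 0.662080, Gamma_tst = 0.041897, Gamma_ttt = 0.329609; k3 = (-1.713019, 0.948158, 1.492563, -2.103050)
  k4: at (s, t) = (0.414349, 1.047408), (ds/dtau, dt/dtau) = (-1.675372, 0.894847); Gamma_sss = -0.385236, Gamma_sst = 0.033673, Gamma_stt = -0.105914, Gamma_tss = 0.427662, Gamma_tst = -0.039053, Gamma_ttt = 0.236430; k4 = (-1.675372, 0.894847, 1.267086, -1.506812)
  Y <- Y + (h/6)(k1 + 2k2 + 2k3 + k4): s = 0.4144, t = 1.0471, ds/dtau = -1.6760, dt/dtau = 0.8953
step 2:
  k1: at (s, t) = (0.414432, 1.047134), (ds/dtau, dt/dtau) = (-1.676028, 0.895307); Gamma_sss = -0.385075, Gamma_sst = 0.033977, Gamma_stt = -0.105609, Gamma_tss = 0.427689, Gamma_tst = -0.039406, Gamma_ttt = 0.236182; k1 = (-1.676028, 0.895307, 1.268327, -1.508989)
  k2: at (s, t) = (0.372532, 1.069516), (ds/dtau, dt/dtau) = (-1.644320, 0.857583); Gamma_sss = -0.264865, Gamma_sst = 0.100817, Gamma_stt = -0.027619, Gamma_tss = 0.191366, Gamma_tst = -0.117258, Gamma_ttt = 0.145294; k2 = (-1.644320, 0.857583, 1.020784, -0.954970)
  k3: at (s, t) = (0.373324, 1.068573), (ds/dtau, dt/dtau) = (-1.650509, 0.871433); Gamma_sss = -0.266469, Gamma_sst = 0.100510, Gamma_stt = -0.028116, Gamma_tss = 0.194974, Gamma_tst = -0.116898, Gamma_ttt = 0.146082; k3 = (-1.650509, 0.871433, 1.036388, -0.978350)
  k4: at (s, t) = (0.331907, 1.090705), (ds/dtau, dt/dtau) = (-1.624209, 0.846390); Gamma_sss = -0.133856, Gamma_sst = 0.165170, Gamma_stt = 0.049537, Gamma_tss = -0.045415, Gamma_tst = -0.192960, Gamma_ttt = 0.056749; k4 = (-1.624209, 0.846390, 0.771756, -0.451377)
  Y <- Y + (h/6)(k1 + 2k2 + 2k3 + k4): s = 0.3320, t = 1.0905, ds/dtau = -1.6247, dt/dtau = 0.8467
step 3:
  k1: at (s, t) = (0.332017, 1.090465), (ds/dtau, dt/dtau) = (-1.624742, 0.846749); Gamma_sss = -0.133967, Gamma_sst = 0.165311, Gamma_stt = 0.049654, Gamma_tss = -0.045071, Gamma_tst = -0.193125, Gamma_ttt = 0.056680; k1 = (-1.624742, 0.846749, 0.772894, -0.453042)
  k2: at (s, t) = (0.291398, 1.111633), (ds/dtau, dt/dtau) = (-1.605419, 0.835423); Gamma_sss = 0.011566, Gamma_sst = 0.230396, Gamma_stt = 0.128472, Gamma_tss = -0.290649, Gamma_tst = -0.270640, Gamma_ttt = -0.033268; k2 = (-1.605419, 0.835423, 0.498541, 0.046362)
  k3: at (s, t) = (0.291881, 1.111350), (ds/dtau, dt/dtau) = (-1.612278, 0.847908); Gamma_sss = 0.009786, Gamma_sst = 0.229661, Gamma_stt = 0.127573, Gamma_tss = -0.287716, Gamma_tst = -0.269758, Gamma_ttt = -0.032232; k3 = (-1.612278, 0.847908, 0.510765, 0.033522)
  k4: at (s, t) = (0.251403, 1.132860), (ds/dtau, dt/dtau) = (-1.599203, 0.848425); Gamma_sss = 0.170187, Gamma_sst = 0.296823, Gamma_stt = 0.208522, Gamma_tss = -0.543293, Gamma_tst = -0.350748, Gamma_ttt = -0.124739; k4 = (-1.599203, 0.848425, 0.220117, 0.527442)
  Y <- Y + (h/6)(k1 + 2k2 + 2k3 + k4): s = 0.2515, t = 1.1326, ds/dtau = -1.5996, dt/dtau = 0.8487

Answer: s = 0.2515, t = 1.1326, ds/dtau = -1.5996, dt/dtau = 0.8487


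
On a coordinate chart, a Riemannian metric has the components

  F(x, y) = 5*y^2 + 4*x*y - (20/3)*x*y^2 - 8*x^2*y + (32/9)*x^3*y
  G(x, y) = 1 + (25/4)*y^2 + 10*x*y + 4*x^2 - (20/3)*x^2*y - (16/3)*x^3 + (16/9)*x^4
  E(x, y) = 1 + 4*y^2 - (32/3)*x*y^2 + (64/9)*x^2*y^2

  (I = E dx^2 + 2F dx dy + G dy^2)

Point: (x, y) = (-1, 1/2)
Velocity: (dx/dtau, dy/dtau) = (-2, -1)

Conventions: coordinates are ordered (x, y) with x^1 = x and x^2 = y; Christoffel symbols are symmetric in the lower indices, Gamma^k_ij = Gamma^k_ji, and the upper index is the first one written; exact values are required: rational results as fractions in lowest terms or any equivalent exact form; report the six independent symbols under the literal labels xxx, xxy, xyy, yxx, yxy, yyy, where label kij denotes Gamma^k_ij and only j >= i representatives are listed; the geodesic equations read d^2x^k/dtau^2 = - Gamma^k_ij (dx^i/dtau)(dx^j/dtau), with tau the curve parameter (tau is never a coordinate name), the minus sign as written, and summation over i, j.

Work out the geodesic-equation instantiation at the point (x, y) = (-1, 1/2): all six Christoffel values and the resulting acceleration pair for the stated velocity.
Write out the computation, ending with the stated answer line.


E = 58/9, F = -175/36, G = 769/144 at the point
E_x = -56/9, E_y = 196/9, F_x = 41/3, F_y = -35/9, G_x = -175/9, G_y = -125/12
EG - F^2 = 1553/144;  g^inv = (144/1553) * [[769/144, 175/36], [175/36, 58/9]]
first-kind symbols [ij,l] = (1/2)(d_i g_jl + d_j g_il - d_l g_ij): [xx,x] = E_x/2 = -28/9, [xx,y] = F_x - E_y/2 = 25/9, [xy,x] = E_y/2 = 98/9, [xy,y] = G_x/2 = -175/18, [yy,x] = F_y - G_x/2 = 35/6, [yy,y] = G_y/2 = -125/24
Gamma^x_ij = (G*[ij,x] - F*[ij,y])/(EG - F^2), Gamma^y_ij = (E*[ij,y] - F*[ij,x])/(EG - F^2)
Gamma_xxx = -448/1553, Gamma_xxy = 1568/1553, Gamma_xyy = 840/1553, Gamma_yxx = 400/1553, Gamma_yxy = -1400/1553, Gamma_yyy = -750/1553
d^2x/dtau^2 = -(Gamma_xxx*(-2)^2 + 2*Gamma_xxy*(-2)*(-1) + Gamma_xyy*(-1)^2) = -5320/1553
d^2y/dtau^2 = -(Gamma_yxx*(-2)^2 + 2*Gamma_yxy*(-2)*(-1) + Gamma_yyy*(-1)^2) = 4750/1553

Answer: Gamma_xxx = -448/1553, Gamma_xxy = 1568/1553, Gamma_xyy = 840/1553, Gamma_yxx = 400/1553, Gamma_yxy = -1400/1553, Gamma_yyy = -750/1553; accelerations (d^2x/dtau^2, d^2y/dtau^2) = (-5320/1553, 4750/1553)


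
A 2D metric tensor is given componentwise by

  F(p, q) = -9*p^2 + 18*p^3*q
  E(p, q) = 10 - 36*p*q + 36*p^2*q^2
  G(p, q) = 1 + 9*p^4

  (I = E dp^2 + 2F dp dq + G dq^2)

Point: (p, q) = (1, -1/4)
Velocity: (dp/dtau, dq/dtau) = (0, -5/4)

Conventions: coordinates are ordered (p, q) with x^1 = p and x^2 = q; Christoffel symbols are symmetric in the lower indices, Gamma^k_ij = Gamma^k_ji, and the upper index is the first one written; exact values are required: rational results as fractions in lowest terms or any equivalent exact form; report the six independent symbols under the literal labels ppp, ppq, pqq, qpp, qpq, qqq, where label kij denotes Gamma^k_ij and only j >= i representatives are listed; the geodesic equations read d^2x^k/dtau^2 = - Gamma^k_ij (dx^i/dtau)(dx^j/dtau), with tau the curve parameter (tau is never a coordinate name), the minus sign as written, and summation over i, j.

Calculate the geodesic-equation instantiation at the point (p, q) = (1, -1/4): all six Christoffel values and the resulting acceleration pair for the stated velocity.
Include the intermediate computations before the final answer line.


E = 85/4, F = -27/2, G = 10 at the point
E_p = 27/2, E_q = -54, F_p = -63/2, F_q = 18, G_p = 36, G_q = 0
EG - F^2 = 121/4;  g^inv = (4/121) * [[10, 27/2], [27/2, 85/4]]
first-kind symbols [ij,l] = (1/2)(d_i g_jl + d_j g_il - d_l g_ij): [pp,p] = E_p/2 = 27/4, [pp,q] = F_p - E_q/2 = -9/2, [pq,p] = E_q/2 = -27, [pq,q] = G_p/2 = 18, [qq,p] = F_q - G_p/2 = 0, [qq,q] = G_q/2 = 0
Gamma^p_ij = (G*[ij,p] - F*[ij,q])/(EG - F^2), Gamma^q_ij = (E*[ij,q] - F*[ij,p])/(EG - F^2)
Gamma_ppp = 27/121, Gamma_ppq = -108/121, Gamma_pqq = 0, Gamma_qpp = -18/121, Gamma_qpq = 72/121, Gamma_qqq = 0
d^2p/dtau^2 = -(Gamma_ppp*(0)^2 + 2*Gamma_ppq*(0)*(-5/4) + Gamma_pqq*(-5/4)^2) = 0
d^2q/dtau^2 = -(Gamma_qpp*(0)^2 + 2*Gamma_qpq*(0)*(-5/4) + Gamma_qqq*(-5/4)^2) = 0

Answer: Gamma_ppp = 27/121, Gamma_ppq = -108/121, Gamma_pqq = 0, Gamma_qpp = -18/121, Gamma_qpq = 72/121, Gamma_qqq = 0; accelerations (d^2p/dtau^2, d^2q/dtau^2) = (0, 0)


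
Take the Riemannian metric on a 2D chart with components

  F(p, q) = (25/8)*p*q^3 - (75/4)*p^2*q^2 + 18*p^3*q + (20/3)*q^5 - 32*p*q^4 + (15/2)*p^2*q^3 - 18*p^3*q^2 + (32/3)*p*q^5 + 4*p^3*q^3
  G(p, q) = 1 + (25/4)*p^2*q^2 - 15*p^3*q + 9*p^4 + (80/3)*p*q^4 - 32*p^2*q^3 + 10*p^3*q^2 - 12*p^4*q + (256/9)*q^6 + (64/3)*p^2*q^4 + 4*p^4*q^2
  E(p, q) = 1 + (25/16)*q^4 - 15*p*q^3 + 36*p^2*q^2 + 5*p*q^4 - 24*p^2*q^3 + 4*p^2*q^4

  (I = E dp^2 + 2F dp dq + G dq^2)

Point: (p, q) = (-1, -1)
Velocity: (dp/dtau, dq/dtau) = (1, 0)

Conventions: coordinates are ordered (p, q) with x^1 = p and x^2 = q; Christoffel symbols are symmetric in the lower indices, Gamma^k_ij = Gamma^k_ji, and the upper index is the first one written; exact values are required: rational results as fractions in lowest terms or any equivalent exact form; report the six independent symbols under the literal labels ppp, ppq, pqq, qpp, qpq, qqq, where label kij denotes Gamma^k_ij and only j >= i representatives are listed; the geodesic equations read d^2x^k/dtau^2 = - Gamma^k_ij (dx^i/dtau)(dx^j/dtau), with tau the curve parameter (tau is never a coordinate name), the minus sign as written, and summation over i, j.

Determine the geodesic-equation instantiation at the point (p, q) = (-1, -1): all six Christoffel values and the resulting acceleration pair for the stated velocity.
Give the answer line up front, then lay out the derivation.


Answer: Gamma_ppp = -7776/15541, Gamma_ppq = -7290/15541, Gamma_pqq = -15066/15541, Gamma_qpp = -9024/15541, Gamma_qpq = -8460/15541, Gamma_qqq = -17484/15541; accelerations (d^2p/dtau^2, d^2q/dtau^2) = (7776/15541, 9024/15541)

E = 745/16, F = 423/8, G = 2245/36 at the point
E_p = -108, E_q = -405/4, F_p = -2719/24, F_q = -1307/8, G_p = -235/2, G_q = -1457/6
EG - F^2 = 15541/144;  g^inv = (144/15541) * [[2245/36, -423/8], [-423/8, 745/16]]
first-kind symbols [ij,l] = (1/2)(d_i g_jl + d_j g_il - d_l g_ij): [pp,p] = E_p/2 = -54, [pp,q] = F_p - E_q/2 = -188/3, [pq,p] = E_q/2 = -405/8, [pq,q] = G_p/2 = -235/4, [qq,p] = F_q - G_p/2 = -837/8, [qq,q] = G_q/2 = -1457/12
Gamma^p_ij = (G*[ij,p] - F*[ij,q])/(EG - F^2), Gamma^q_ij = (E*[ij,q] - F*[ij,p])/(EG - F^2)
Gamma_ppp = -7776/15541, Gamma_ppq = -7290/15541, Gamma_pqq = -15066/15541, Gamma_qpp = -9024/15541, Gamma_qpq = -8460/15541, Gamma_qqq = -17484/15541
d^2p/dtau^2 = -(Gamma_ppp*(1)^2 + 2*Gamma_ppq*(1)*(0) + Gamma_pqq*(0)^2) = 7776/15541
d^2q/dtau^2 = -(Gamma_qpp*(1)^2 + 2*Gamma_qpq*(1)*(0) + Gamma_qqq*(0)^2) = 9024/15541


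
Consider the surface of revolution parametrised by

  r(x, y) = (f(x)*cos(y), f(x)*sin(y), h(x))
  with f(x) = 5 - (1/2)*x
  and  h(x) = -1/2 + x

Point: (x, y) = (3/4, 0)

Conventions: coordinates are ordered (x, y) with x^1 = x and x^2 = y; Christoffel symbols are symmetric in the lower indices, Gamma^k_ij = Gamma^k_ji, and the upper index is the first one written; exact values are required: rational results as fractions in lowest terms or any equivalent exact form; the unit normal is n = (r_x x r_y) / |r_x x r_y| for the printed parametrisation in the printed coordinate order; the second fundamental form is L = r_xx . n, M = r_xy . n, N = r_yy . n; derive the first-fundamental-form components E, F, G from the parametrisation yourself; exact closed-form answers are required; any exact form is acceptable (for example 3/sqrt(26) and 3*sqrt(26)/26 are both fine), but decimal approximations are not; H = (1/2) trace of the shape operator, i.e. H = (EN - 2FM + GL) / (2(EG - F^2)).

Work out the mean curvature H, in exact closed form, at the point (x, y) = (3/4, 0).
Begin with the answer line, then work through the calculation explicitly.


Answer: H = 8*sqrt(5)/185

f = 37/8, f' = -1/2, f'' = 0, h' = 1, h'' = 0
E = 5/4, F = 0, G = 1369/64; answer radicand W^2 = 5/4
unnormalised second-form numerators: l = 0, m = 0, n = 37/8; L = l/sqrt(5/4), and similarly M = m/sqrt(W^2), N = n/sqrt(W^2)
H = (E*n - 2*F*m + G*l) / (2*(EG - F^2)*sqrt(W^2)); E*n - 2*F*m + G*l = 185/32, EG - F^2 = 6845/256, so H = (4/37)/sqrt(5/4)


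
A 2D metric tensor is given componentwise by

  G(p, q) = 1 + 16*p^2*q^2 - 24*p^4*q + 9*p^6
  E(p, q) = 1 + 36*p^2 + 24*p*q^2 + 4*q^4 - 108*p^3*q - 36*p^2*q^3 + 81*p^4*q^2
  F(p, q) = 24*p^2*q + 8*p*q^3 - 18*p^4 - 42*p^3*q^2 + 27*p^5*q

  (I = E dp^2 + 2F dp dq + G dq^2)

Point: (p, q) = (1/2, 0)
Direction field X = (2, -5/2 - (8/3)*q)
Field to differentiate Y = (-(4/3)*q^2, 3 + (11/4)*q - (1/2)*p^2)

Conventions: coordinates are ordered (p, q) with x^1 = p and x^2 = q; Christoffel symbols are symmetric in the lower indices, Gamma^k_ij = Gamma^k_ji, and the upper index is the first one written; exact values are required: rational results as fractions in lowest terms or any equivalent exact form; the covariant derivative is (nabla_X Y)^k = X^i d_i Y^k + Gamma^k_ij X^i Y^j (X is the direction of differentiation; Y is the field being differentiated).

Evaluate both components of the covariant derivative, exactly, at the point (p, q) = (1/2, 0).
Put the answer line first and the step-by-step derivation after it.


Answer: (nabla_X Y)^p = -5244/649, (nabla_X Y)^q = -35643/5192

E = 10, F = -9/8, G = 73/64 at the point
E_p = 36, E_q = -27/2, F_p = -9, F_q = 219/32, G_p = 27/16, G_q = -3/2
EG - F^2 = 649/64;  g^inv = (64/649) * [[73/64, 9/8], [9/8, 10]]
first-kind symbols [ij,l] = (1/2)(d_i g_jl + d_j g_il - d_l g_ij): [pp,p] = E_p/2 = 18, [pp,q] = F_p - E_q/2 = -9/4, [pq,p] = E_q/2 = -27/4, [pq,q] = G_p/2 = 27/32, [qq,p] = F_q - G_p/2 = 6, [qq,q] = G_q/2 = -3/4
Gamma^p_ij = (G*[ij,p] - F*[ij,q])/(EG - F^2), Gamma^q_ij = (E*[ij,q] - F*[ij,p])/(EG - F^2)
Gamma_ppp = 1152/649, Gamma_ppq = -432/649, Gamma_pqq = 384/649, Gamma_qpp = -144/649, Gamma_qpq = 54/649, Gamma_qqq = -48/649
X = (2, -5/2), Y = (0, 23/8) at the point


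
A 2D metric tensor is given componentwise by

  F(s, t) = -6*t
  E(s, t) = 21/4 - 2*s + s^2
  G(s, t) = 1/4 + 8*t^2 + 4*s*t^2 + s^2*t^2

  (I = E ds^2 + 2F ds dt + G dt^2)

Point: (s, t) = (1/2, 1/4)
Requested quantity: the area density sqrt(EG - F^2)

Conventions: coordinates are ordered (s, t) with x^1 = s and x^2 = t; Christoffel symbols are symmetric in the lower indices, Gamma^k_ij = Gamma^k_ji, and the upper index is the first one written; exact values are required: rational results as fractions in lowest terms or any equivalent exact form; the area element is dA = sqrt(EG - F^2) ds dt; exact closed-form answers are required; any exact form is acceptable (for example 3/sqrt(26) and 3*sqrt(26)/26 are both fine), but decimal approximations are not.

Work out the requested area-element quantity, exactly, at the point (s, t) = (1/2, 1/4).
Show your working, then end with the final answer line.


E = 9/2, F = -3/2, G = 57/64; EG - F^2 = 225/128

Answer: sqrt(EG - F^2) = 15*sqrt(2)/16


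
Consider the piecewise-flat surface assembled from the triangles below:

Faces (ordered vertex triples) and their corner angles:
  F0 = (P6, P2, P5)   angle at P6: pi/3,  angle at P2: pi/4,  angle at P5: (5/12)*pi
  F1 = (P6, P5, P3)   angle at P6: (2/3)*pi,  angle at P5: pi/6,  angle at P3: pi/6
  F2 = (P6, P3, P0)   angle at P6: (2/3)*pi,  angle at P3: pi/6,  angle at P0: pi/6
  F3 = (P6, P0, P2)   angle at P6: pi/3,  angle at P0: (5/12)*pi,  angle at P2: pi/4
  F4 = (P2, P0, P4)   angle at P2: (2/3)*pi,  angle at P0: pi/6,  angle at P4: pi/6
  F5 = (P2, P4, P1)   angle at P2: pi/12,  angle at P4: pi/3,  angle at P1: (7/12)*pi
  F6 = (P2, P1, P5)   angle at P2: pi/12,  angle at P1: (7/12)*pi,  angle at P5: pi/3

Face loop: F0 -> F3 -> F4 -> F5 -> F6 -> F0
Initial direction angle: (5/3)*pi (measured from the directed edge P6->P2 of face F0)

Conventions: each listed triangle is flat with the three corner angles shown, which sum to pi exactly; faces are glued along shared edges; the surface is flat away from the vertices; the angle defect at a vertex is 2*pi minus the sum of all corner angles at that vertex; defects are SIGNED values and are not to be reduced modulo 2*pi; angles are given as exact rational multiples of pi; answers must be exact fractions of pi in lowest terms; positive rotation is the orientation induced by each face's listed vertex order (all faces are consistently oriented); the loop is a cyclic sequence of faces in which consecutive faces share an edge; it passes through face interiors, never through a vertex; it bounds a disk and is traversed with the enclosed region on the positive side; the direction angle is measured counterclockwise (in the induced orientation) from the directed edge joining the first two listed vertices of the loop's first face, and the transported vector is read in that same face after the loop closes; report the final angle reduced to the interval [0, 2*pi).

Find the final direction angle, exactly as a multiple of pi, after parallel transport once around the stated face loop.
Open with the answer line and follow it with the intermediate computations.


Answer: final direction angle = pi/3

enclosed vertex P2: corner angles sum to (4/3)*pi, defect = 2*pi - (4/3)*pi = (2/3)*pi
final direction = starting direction + enclosed defect total, reduced mod 2*pi (induced orientation)
final angle = (5/3)*pi + (2/3)*pi = pi/3 (mod 2*pi)


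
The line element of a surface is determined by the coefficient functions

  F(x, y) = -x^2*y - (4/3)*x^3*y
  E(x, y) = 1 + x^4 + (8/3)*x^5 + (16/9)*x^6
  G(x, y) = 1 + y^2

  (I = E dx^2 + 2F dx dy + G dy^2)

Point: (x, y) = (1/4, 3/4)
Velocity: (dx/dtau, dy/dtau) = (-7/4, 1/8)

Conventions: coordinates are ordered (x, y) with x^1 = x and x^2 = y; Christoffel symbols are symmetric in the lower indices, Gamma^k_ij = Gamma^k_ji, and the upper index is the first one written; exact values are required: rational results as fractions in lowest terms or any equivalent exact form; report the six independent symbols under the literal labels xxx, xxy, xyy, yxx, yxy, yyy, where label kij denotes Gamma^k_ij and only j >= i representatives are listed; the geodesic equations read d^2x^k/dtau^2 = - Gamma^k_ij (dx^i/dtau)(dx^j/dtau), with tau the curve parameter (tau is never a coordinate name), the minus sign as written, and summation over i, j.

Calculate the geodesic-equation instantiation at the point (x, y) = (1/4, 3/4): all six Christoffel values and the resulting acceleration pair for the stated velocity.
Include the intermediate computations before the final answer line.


E = 145/144, F = -1/16, G = 25/16 at the point
E_x = 1/8, E_y = 0, F_x = -9/16, F_y = -1/12, G_x = 0, G_y = 3/2
EG - F^2 = 113/72;  g^inv = (72/113) * [[25/16, 1/16], [1/16, 145/144]]
first-kind symbols [ij,l] = (1/2)(d_i g_jl + d_j g_il - d_l g_ij): [xx,x] = E_x/2 = 1/16, [xx,y] = F_x - E_y/2 = -9/16, [xy,x] = E_y/2 = 0, [xy,y] = G_x/2 = 0, [yy,x] = F_y - G_x/2 = -1/12, [yy,y] = G_y/2 = 3/4
Gamma^x_ij = (G*[ij,x] - F*[ij,y])/(EG - F^2), Gamma^y_ij = (E*[ij,y] - F*[ij,x])/(EG - F^2)
Gamma_xxx = 9/226, Gamma_xxy = 0, Gamma_xyy = -6/113, Gamma_yxx = -81/226, Gamma_yxy = 0, Gamma_yyy = 54/113
d^2x/dtau^2 = -(Gamma_xxx*(-7/4)^2 + 2*Gamma_xxy*(-7/4)*(1/8) + Gamma_xyy*(1/8)^2) = -219/1808
d^2y/dtau^2 = -(Gamma_yxx*(-7/4)^2 + 2*Gamma_yxy*(-7/4)*(1/8) + Gamma_yyy*(1/8)^2) = 1971/1808

Answer: Gamma_xxx = 9/226, Gamma_xxy = 0, Gamma_xyy = -6/113, Gamma_yxx = -81/226, Gamma_yxy = 0, Gamma_yyy = 54/113; accelerations (d^2x/dtau^2, d^2y/dtau^2) = (-219/1808, 1971/1808)


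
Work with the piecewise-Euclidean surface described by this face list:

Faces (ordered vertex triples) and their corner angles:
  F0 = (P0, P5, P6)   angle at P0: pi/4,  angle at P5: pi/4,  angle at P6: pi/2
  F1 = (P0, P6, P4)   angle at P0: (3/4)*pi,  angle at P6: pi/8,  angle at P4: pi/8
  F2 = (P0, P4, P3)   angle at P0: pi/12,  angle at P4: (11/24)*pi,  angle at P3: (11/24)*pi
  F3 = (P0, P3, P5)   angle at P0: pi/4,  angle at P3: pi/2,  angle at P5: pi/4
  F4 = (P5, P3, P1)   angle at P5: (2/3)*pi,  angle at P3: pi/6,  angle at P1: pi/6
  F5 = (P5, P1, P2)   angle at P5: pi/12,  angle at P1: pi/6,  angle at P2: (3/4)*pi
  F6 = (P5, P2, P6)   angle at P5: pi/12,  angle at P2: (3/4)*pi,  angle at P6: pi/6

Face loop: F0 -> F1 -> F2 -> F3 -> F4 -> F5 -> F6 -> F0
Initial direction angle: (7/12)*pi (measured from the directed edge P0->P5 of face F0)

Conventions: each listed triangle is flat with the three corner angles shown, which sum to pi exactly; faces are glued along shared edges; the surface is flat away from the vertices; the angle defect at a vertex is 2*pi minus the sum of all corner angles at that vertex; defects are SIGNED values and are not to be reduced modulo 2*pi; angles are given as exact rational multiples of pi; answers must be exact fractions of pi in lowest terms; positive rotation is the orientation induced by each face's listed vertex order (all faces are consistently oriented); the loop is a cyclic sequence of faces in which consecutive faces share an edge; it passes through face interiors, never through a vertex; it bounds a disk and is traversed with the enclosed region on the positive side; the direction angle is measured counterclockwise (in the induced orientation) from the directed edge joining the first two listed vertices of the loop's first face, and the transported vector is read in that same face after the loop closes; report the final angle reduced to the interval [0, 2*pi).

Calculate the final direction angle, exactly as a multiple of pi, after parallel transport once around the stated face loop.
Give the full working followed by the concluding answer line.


enclosed vertex P0: corner angles sum to (4/3)*pi, defect = 2*pi - (4/3)*pi = (2/3)*pi
enclosed vertex P5: corner angles sum to (4/3)*pi, defect = 2*pi - (4/3)*pi = (2/3)*pi
holonomy = initial angle + sum of enclosed defects (mod 2*pi), positive in the induced orientation
final angle = (7/12)*pi + (4/3)*pi = (23/12)*pi (mod 2*pi)

Answer: final direction angle = (23/12)*pi


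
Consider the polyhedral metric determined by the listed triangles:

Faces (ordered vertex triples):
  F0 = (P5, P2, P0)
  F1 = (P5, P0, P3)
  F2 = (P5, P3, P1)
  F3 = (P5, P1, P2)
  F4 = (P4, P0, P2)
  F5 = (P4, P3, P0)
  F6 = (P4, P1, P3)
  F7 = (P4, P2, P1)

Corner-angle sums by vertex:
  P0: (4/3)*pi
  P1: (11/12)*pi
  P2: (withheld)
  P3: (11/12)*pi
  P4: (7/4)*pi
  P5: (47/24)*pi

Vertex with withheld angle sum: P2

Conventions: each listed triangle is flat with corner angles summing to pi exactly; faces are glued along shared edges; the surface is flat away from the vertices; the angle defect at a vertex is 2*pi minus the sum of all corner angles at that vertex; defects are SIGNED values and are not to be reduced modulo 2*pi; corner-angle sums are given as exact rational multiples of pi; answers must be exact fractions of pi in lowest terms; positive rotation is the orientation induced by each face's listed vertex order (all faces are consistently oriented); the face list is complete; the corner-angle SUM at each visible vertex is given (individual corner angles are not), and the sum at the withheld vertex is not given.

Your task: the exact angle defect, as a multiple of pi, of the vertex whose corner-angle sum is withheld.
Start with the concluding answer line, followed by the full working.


Answer: defect(P2) = (7/8)*pi

V = 6, E = 12, F = 8; chi = V - E + F = 2
Gauss-Bonnet: total defect = 2*pi*chi = 4*pi; visible defects sum to (25/8)*pi


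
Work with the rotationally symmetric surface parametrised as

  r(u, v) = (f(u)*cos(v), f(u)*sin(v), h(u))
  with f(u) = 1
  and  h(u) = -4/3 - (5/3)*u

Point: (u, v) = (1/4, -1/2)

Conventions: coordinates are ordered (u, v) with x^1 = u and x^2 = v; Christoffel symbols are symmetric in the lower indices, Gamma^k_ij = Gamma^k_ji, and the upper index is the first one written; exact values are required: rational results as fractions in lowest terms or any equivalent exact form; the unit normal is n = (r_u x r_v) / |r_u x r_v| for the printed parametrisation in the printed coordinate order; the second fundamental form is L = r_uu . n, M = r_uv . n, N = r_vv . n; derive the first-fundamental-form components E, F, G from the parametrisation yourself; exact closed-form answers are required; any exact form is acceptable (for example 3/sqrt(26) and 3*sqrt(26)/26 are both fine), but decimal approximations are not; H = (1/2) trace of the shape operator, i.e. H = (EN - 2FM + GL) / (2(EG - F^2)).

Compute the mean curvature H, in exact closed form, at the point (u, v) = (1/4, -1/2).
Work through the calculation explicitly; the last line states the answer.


f = 1, f' = 0, f'' = 0, h' = -5/3, h'' = 0
E = 25/9, F = 0, G = 1; answer radicand W^2 = 25/9
unnormalised second-form numerators: l = 0, m = 0, n = -5/3; L = l/sqrt(25/9), and similarly M = m/sqrt(W^2), N = n/sqrt(W^2)
H = (E*n - 2*F*m + G*l) / (2*(EG - F^2)*sqrt(W^2)); E*n - 2*F*m + G*l = -125/27, EG - F^2 = 25/9, so H = (-5/6)/sqrt(25/9)

Answer: H = -1/2


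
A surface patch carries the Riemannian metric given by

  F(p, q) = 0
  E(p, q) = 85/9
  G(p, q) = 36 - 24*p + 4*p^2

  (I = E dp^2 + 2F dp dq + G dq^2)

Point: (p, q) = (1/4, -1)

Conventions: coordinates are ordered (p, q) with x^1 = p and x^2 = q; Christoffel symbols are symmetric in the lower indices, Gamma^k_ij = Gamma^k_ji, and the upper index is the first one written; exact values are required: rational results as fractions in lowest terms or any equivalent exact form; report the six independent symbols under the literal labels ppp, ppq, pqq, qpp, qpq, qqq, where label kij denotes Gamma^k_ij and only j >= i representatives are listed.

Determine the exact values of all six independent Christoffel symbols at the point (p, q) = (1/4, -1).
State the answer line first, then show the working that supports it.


Answer: Gamma_ppp = 0, Gamma_ppq = 0, Gamma_pqq = 99/85, Gamma_qpp = 0, Gamma_qpq = -4/11, Gamma_qqq = 0

E = 85/9, F = 0, G = 121/4 at the point
E_p = 0, E_q = 0, F_p = 0, F_q = 0, G_p = -22, G_q = 0
EG - F^2 = 10285/36;  g^inv = (36/10285) * [[121/4, 0], [0, 85/9]]
first-kind symbols [ij,l] = (1/2)(d_i g_jl + d_j g_il - d_l g_ij): [pp,p] = E_p/2 = 0, [pp,q] = F_p - E_q/2 = 0, [pq,p] = E_q/2 = 0, [pq,q] = G_p/2 = -11, [qq,p] = F_q - G_p/2 = 11, [qq,q] = G_q/2 = 0
Gamma^p_ij = (G*[ij,p] - F*[ij,q])/(EG - F^2), Gamma^q_ij = (E*[ij,q] - F*[ij,p])/(EG - F^2)
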